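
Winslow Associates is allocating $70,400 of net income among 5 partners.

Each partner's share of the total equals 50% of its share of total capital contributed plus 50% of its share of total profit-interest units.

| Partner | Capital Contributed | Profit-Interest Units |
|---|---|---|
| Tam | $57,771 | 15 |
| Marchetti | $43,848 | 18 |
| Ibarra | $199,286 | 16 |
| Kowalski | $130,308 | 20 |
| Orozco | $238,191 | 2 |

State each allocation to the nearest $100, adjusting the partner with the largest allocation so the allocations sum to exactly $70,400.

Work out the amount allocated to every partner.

Tam: $10,500 | Marchetti: $11,200 | Ibarra: $18,400 | Kowalski: $16,800 | Orozco: $13,500

Totals — capital contributed 669,404, profit-interest units 71.
Composite weights (50% capital contributed + 50% profit-interest units): Tam 0.1488; Marchetti 0.1595; Ibarra 0.2615; Kowalski 0.2382; Orozco 0.1920.
Pro-rata amounts: Tam 10,474.46; Marchetti 11,229.65; Ibarra 18,411.67; Kowalski 16,767.62; Orozco 13,516.61.
After rounding ($100): Tam $10,500; Marchetti $11,200; Ibarra $18,400; Kowalski $16,800; Orozco $13,500. Sum = $70,400.
Sum already equals the total — no adjustment.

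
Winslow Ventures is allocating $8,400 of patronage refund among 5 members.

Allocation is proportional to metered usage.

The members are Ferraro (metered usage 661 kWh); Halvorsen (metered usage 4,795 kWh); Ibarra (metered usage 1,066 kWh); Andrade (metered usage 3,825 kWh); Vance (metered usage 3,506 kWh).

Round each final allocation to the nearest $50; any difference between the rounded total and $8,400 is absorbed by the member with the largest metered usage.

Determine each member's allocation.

Ferraro: $400 | Halvorsen: $2,900 | Ibarra: $650 | Andrade: $2,300 | Vance: $2,150

Metered usage total: 661 + 4,795 + 1,066 + 3,825 + 3,506 = 13,853.
Pro-rata amounts: Ferraro 400.81; Halvorsen 2,907.53; Ibarra 646.39; Andrade 2,319.35; Vance 2,125.92.
At nearest $50: Ferraro $400; Halvorsen $2,900; Ibarra $650; Andrade $2,300; Vance $2,150. Sum = $8,400.
Sum already equals the total — no adjustment.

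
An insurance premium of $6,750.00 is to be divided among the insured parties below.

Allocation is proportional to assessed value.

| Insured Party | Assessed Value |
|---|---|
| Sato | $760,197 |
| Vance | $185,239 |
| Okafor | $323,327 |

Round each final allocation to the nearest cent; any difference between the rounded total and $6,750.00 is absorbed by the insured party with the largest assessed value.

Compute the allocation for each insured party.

Sato: $4,044.35; Vance: $985.50; Okafor: $1,720.15

Assessed value total: 760,197 + 185,239 + 323,327 = 1,268,763.
Raw shares: Sato 4,044.3564; Vance 985.4979; Okafor 1,720.1457.
Rounded to nearest cent: Sato $4,044.36; Vance $985.50; Okafor $1,720.15. Sum = $6,750.01.
Difference $6,750.00 − $6,750.01 = −$0.01 applied to largest assessed value (Sato): Sato becomes $4,044.35.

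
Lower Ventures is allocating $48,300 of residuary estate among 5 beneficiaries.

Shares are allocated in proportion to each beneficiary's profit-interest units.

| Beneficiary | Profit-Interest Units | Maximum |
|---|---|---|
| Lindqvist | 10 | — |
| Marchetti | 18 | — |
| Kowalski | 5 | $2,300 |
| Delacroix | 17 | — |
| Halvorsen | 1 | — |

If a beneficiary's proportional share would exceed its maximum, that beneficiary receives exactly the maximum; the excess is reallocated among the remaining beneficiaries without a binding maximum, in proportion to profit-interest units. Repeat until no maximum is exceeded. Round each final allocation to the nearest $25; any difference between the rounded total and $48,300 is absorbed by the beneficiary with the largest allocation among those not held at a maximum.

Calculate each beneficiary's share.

Profit-interest units total: 51.
Pro-rata shares before constraints: Lindqvist 9,470.59; Marchetti 17,047.06; Kowalski 4,735.29; Delacroix 16,100.00; Halvorsen 947.06.
Capped: Kowalski ($2,300); remaining pool $46,000 reallocated over remaining profit-interest units 46.
Remaining shares: Lindqvist 10,000.00 → $10,000; Marchetti 18,000.00 → $18,000; Delacroix 17,000.00 → $17,000; Halvorsen 1,000.00 → $1,000.

Lindqvist: $10,000 · Marchetti: $18,000 · Kowalski: $2,300 · Delacroix: $17,000 · Halvorsen: $1,000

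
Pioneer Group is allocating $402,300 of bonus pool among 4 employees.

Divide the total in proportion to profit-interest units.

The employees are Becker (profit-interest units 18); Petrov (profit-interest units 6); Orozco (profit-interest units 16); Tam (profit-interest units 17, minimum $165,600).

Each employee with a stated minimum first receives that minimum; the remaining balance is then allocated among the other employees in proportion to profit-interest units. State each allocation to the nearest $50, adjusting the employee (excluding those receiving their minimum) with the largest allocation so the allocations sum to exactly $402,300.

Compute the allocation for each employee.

Minimums first: Tam $165,600. Residual $236,700.
Residual split over remaining profit-interest units 40: Becker 106,515.00 → $106,500; Petrov 35,505.00 → $35,500; Orozco 94,680.00 → $94,700.

Becker: $106,500 · Petrov: $35,500 · Orozco: $94,700 · Tam: $165,600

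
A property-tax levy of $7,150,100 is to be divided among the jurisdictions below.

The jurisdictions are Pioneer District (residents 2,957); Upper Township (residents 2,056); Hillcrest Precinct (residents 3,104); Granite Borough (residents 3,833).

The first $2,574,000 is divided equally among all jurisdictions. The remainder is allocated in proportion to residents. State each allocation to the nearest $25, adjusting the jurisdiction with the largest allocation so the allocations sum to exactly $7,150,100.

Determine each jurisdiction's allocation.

$2,574,000 shared equally gives $643,500 per jurisdiction.
Remainder $4,576,100 by residents (total 11,950): Pioneer District 1,132,345.41 → $1,132,350; Upper Township 787,318.96 → $787,325; Hillcrest Precinct 1,188,637.19 → $1,188,625; Granite Borough 1,467,798.44 → $1,467,800.
Totals: Pioneer District $643,500 + $1,132,350 = $1,775,850; Upper Township $643,500 + $787,325 = $1,430,825; Hillcrest Precinct $643,500 + $1,188,625 = $1,832,125; Granite Borough $643,500 + $1,467,800 = $2,111,300.

Pioneer District: $1,775,850 · Upper Township: $1,430,825 · Hillcrest Precinct: $1,832,125 · Granite Borough: $2,111,300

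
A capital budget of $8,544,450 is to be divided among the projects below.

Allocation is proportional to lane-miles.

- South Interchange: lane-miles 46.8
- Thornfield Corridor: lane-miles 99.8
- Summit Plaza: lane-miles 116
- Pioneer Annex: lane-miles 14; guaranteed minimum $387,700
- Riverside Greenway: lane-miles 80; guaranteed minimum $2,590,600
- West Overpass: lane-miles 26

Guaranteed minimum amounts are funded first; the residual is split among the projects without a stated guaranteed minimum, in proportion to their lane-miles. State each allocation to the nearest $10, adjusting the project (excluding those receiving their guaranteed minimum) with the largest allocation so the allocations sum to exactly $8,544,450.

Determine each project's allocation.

South Interchange: $902,620; Thornfield Corridor: $1,924,820; Summit Plaza: $2,237,260; Pioneer Annex: $387,700; Riverside Greenway: $2,590,600; West Overpass: $501,450

Fund the minimums — Pioneer Annex $387,700; Riverside Greenway $2,590,600. Balance $5,566,150.
Balance split over remaining lane-miles 288.6: South Interchange 902,618.92 → $902,620; Thornfield Corridor 1,924,815.56 → $1,924,820; Summit Plaza 2,237,260.57 → $2,237,260; West Overpass 501,454.95 → $501,450.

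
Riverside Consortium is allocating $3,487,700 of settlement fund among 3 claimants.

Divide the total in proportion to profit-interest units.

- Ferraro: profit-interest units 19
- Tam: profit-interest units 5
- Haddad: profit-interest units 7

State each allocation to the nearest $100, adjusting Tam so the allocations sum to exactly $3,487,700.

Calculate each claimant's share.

Sum of profit-interest units: 31.
Raw shares: Ferraro 19/31 × $3,487,700 = 2,137,622.58; Tam 5/31 × $3,487,700 = 562,532.26; Haddad 7/31 × $3,487,700 = 787,545.16.
After rounding ($100): Ferraro $2,137,600; Tam $562,500; Haddad $787,500. Sum = $3,487,600.
Difference $3,487,700 − $3,487,600 = +$100 applied to Tam: Tam becomes $562,600.

Ferraro: $2,137,600; Tam: $562,600; Haddad: $787,500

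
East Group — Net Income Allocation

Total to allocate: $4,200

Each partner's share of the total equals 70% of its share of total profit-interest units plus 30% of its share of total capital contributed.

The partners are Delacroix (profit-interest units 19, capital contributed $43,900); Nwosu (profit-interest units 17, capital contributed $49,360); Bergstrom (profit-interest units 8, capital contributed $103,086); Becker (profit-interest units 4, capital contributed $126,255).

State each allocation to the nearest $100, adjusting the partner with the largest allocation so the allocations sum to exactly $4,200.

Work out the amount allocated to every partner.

Totals — profit-interest units 48, capital contributed 322,601.
Composite weights (70% profit-interest units + 30% capital contributed): Delacroix 0.3179; Nwosu 0.2938; Bergstrom 0.2125; Becker 0.1757.
Proportional shares: Delacroix 1,335.21; Nwosu 1,234.04; Bergstrom 892.63; Becker 738.12.
Rounded to nearest $100: Delacroix $1,300; Nwosu $1,200; Bergstrom $900; Becker $700. Sum = $4,100.
Difference $4,200 − $4,100 = +$100 applied to largest allocation (Delacroix): Delacroix becomes $1,400.

Delacroix: $1,400 | Nwosu: $1,200 | Bergstrom: $900 | Becker: $700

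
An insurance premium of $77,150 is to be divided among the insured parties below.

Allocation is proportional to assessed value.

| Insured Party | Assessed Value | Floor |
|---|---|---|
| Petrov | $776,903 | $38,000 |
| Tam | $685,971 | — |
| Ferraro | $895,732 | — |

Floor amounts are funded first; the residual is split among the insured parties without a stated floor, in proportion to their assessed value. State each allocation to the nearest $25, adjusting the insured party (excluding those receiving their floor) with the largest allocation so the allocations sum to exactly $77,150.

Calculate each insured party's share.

Minimums first: Petrov $38,000. Residual $39,150.
Residual split over remaining assessed value 1,581,703: Tam 16,979.02 → $16,975; Ferraro 22,170.98 → $22,175.

Petrov: $38,000; Tam: $16,975; Ferraro: $22,175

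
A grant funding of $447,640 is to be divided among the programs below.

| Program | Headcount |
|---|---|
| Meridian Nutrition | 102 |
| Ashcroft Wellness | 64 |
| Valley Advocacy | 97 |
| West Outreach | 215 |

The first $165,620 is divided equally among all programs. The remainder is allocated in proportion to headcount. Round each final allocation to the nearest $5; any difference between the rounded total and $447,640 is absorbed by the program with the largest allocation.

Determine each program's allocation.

$165,620 shared equally gives $41,405 per program.
Remainder $282,020 by headcount (total 478): Meridian Nutrition 60,180.00 → $60,180; Ashcroft Wellness 37,760.00 → $37,760; Valley Advocacy 57,230.00 → $57,230; West Outreach 126,850.00 → $126,850.
Totals: Meridian Nutrition $41,405 + $60,180 = $101,585; Ashcroft Wellness $41,405 + $37,760 = $79,165; Valley Advocacy $41,405 + $57,230 = $98,635; West Outreach $41,405 + $126,850 = $168,255.

Meridian Nutrition: $101,585 · Ashcroft Wellness: $79,165 · Valley Advocacy: $98,635 · West Outreach: $168,255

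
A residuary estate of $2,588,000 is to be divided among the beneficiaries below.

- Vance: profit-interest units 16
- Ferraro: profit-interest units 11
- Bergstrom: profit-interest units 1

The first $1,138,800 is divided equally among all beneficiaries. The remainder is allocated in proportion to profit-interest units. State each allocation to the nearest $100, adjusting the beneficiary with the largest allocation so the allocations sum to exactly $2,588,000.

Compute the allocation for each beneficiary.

Vance: $1,207,700 · Ferraro: $948,900 · Bergstrom: $431,400

First tranche $1,138,800 split equally: $379,600 each.
Remainder $1,449,200 by profit-interest units (total 28): Vance 828,114.29 → $828,100; Ferraro 569,328.57 → $569,300; Bergstrom 51,757.14 → $51,800.
Totals: Vance $379,600 + $828,100 = $1,207,700; Ferraro $379,600 + $569,300 = $948,900; Bergstrom $379,600 + $51,800 = $431,400.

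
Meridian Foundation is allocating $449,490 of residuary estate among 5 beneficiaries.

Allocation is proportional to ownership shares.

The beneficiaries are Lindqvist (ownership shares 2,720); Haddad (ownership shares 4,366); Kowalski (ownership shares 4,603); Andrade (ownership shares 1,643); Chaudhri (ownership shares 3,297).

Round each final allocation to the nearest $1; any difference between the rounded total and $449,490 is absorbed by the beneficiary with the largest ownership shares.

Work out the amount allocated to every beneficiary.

Lindqvist: $73,523; Haddad: $118,015; Kowalski: $124,421; Andrade: $44,411; Chaudhri: $89,120

Sum of ownership shares: 2,720 + 4,366 + 4,603 + 1,643 + 3,297 = 16,629.
Proportional shares: Lindqvist 73,522.93; Haddad 118,015.11; Kowalski 124,421.34; Andrade 44,411.09; Chaudhri 89,119.52.
Rounded to nearest $1: Lindqvist $73,523; Haddad $118,015; Kowalski $124,421; Andrade $44,411; Chaudhri $89,120. Sum = $449,490.
No rounding difference to absorb.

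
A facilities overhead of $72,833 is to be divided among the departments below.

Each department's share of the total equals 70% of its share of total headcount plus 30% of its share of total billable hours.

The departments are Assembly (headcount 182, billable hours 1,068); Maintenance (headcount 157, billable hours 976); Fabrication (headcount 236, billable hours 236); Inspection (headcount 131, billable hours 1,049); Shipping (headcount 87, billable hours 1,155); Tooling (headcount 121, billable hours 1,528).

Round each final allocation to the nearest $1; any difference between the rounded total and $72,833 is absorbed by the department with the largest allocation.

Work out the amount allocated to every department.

Assembly: $14,032 · Maintenance: $12,305 · Fabrication: $14,022 · Inspection: $11,120 · Shipping: $9,051 · Tooling: $12,303

Headcount total 914; billable hours total 6,012.
Composite weights (70% headcount + 30% billable hours): Assembly 0.1927; Maintenance 0.1689; Fabrication 0.1925; Inspection 0.1527; Shipping 0.1243; Tooling 0.1689.
Proportional shares: Assembly 14,033.52; Maintenance 12,304.65; Fabrication 14,021.84; Inspection 11,119.67; Shipping 9,050.59; Tooling 12,302.74.
After rounding ($1): Assembly $14,034; Maintenance $12,305; Fabrication $14,022; Inspection $11,120; Shipping $9,051; Tooling $12,303. Sum = $72,835.
Difference $72,833 − $72,835 = −$2 applied to largest allocation (Assembly): Assembly becomes $14,032.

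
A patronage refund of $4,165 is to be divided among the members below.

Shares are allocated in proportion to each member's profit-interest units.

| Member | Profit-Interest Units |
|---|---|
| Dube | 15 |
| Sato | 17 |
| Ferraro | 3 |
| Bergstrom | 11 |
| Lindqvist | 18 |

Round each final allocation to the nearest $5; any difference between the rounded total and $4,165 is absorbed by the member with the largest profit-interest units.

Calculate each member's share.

Dube: $975 · Sato: $1,105 · Ferraro: $195 · Bergstrom: $715 · Lindqvist: $1,175

Profit-interest units total: 64.
Pro-rata amounts: Dube 15/64 × $4,165 = 976.17; Sato 17/64 × $4,165 = 1,106.33; Ferraro 3/64 × $4,165 = 195.23; Bergstrom 11/64 × $4,165 = 715.86; Lindqvist 18/64 × $4,165 = 1,171.41.
At nearest $5: Dube $975; Sato $1,105; Ferraro $195; Bergstrom $715; Lindqvist $1,170. Sum = $4,160.
Difference $4,165 − $4,160 = +$5 applied to largest profit-interest units (Lindqvist): Lindqvist becomes $1,175.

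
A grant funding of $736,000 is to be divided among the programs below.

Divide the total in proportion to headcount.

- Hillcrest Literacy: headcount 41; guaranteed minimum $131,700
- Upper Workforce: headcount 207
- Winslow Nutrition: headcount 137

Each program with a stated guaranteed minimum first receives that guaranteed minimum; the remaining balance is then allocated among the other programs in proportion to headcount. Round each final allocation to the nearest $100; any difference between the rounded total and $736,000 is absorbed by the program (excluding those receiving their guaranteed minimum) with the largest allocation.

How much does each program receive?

Minimums first: Hillcrest Literacy $131,700. Remaining pool $604,300.
Remaining pool split over remaining headcount 344: Upper Workforce 363,634.01 → $363,600; Winslow Nutrition 240,665.99 → $240,700.

Hillcrest Literacy: $131,700; Upper Workforce: $363,600; Winslow Nutrition: $240,700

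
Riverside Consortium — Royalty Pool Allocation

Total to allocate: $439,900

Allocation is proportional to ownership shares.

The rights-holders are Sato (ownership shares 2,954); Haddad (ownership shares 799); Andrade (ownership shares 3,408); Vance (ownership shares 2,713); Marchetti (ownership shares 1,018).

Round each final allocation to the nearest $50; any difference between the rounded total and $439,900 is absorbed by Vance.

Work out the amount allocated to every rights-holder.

Sato: $119,300 | Haddad: $32,250 | Andrade: $137,650 | Vance: $109,600 | Marchetti: $41,100

Ownership shares total: 10,892.
Unrounded shares: Sato 2,954/10,892 × $439,900 = 119,304.50; Haddad 799/10,892 × $439,900 = 32,269.56; Andrade 3,408/10,892 × $439,900 = 137,640.40; Vance 2,713/10,892 × $439,900 = 109,571.13; Marchetti 1,018/10,892 × $439,900 = 41,114.41.
Rounded to nearest $50: Sato $119,300; Haddad $32,250; Andrade $137,650; Vance $109,550; Marchetti $41,100. Sum = $439,850.
Difference $439,900 − $439,850 = +$50 applied to Vance: Vance becomes $109,600.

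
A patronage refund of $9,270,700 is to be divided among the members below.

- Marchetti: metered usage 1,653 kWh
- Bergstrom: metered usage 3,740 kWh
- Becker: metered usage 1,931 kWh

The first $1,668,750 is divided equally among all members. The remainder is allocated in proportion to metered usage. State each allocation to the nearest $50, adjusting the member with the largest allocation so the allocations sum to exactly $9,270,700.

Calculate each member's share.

First tranche $1,668,750 split equally: $556,250 each.
Remainder $7,601,950 by metered usage (total 7,324): Marchetti 1,715,732.30 → $1,715,750; Bergstrom 3,881,935.14 → $3,881,950; Becker 2,004,282.56 → $2,004,300.
Rounding difference −$50 on remainder applied to Bergstrom.
Totals: Marchetti $556,250 + $1,715,750 = $2,272,000; Bergstrom $556,250 + $3,881,900 = $4,438,150; Becker $556,250 + $2,004,300 = $2,560,550.

Marchetti: $2,272,000; Bergstrom: $4,438,150; Becker: $2,560,550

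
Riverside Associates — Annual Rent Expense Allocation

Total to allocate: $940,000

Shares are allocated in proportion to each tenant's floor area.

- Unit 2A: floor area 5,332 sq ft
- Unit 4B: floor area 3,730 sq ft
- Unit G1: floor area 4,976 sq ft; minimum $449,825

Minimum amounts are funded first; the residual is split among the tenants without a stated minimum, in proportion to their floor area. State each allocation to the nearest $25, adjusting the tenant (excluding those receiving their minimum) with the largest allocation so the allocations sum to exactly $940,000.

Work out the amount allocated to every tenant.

Unit 2A: $288,425 | Unit 4B: $201,750 | Unit G1: $449,825

Minimums first: Unit G1 $449,825. Balance $490,175.
Balance split over remaining floor area 9,062: Unit 2A 288,414.60 → $288,425; Unit 4B 201,760.40 → $201,750.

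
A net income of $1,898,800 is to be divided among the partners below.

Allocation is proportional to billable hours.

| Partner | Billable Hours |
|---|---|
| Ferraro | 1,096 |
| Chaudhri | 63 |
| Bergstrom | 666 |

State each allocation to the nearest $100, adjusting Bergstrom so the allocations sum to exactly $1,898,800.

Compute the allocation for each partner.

Ferraro: $1,140,300 | Chaudhri: $65,500 | Bergstrom: $693,000

Total billable hours = 1,825.
Unrounded shares: Ferraro 1,096/1,825 × $1,898,800 = 1,140,320.44; Chaudhri 63/1,825 × $1,898,800 = 65,547.62; Bergstrom 666/1,825 × $1,898,800 = 692,931.95.
After rounding ($100): Ferraro $1,140,300; Chaudhri $65,500; Bergstrom $692,900. Sum = $1,898,700.
Difference $1,898,800 − $1,898,700 = +$100 applied to Bergstrom: Bergstrom becomes $693,000.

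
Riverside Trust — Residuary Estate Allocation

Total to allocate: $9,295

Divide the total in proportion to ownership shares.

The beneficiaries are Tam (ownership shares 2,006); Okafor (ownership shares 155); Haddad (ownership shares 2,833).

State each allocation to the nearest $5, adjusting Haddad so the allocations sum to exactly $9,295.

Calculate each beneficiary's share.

Sum of ownership shares: 4,994.
Unrounded shares: Tam 2,006/4,994 × $9,295 = 3,733.63; Okafor 155/4,994 × $9,295 = 288.49; Haddad 2,833/4,994 × $9,295 = 5,272.87.
Rounded to nearest $5: Tam $3,735; Okafor $290; Haddad $5,275. Sum = $9,300.
Difference $9,295 − $9,300 = −$5 applied to Haddad: Haddad becomes $5,270.

Tam: $3,735 · Okafor: $290 · Haddad: $5,270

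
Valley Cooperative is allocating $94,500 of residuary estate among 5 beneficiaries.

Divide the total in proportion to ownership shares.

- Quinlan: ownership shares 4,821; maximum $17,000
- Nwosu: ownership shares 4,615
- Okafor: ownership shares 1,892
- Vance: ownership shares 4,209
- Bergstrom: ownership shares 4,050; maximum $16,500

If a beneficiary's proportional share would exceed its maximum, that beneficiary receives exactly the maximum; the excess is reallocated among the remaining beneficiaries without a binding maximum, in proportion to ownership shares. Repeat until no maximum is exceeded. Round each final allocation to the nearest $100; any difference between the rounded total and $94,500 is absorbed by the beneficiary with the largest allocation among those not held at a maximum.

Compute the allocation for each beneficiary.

Sum of ownership shares: 19,587.
Pro-rata shares before constraints: Quinlan 23,259.53; Nwosu 22,265.66; Okafor 9,128.20; Vance 20,306.86; Bergstrom 19,539.75.
Capped: Quinlan ($17,000), Bergstrom ($16,500); residual $61,000 reallocated over remaining ownership shares 10,716.
Redistributed shares: Nwosu 26,270.53 → $26,300; Okafor 10,770.06 → $10,800; Vance 23,959.41 → $24,000.
Rounding difference −$100 applied to Nwosu → $26,200.

Quinlan: $17,000 | Nwosu: $26,200 | Okafor: $10,800 | Vance: $24,000 | Bergstrom: $16,500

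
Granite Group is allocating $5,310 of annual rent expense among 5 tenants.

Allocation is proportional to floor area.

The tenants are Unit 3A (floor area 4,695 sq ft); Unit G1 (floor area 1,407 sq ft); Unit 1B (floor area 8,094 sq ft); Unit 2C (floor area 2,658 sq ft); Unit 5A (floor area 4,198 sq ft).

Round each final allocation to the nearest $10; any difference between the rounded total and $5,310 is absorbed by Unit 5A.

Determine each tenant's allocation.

Floor area total: 21,052.
Proportional shares: Unit 3A 4,695/21,052 × $5,310 = 1,184.23; Unit G1 1,407/21,052 × $5,310 = 354.89; Unit 1B 8,094/21,052 × $5,310 = 2,041.57; Unit 2C 2,658/21,052 × $5,310 = 670.43; Unit 5A 4,198/21,052 × $5,310 = 1,058.87.
After rounding ($10): Unit 3A $1,180; Unit G1 $350; Unit 1B $2,040; Unit 2C $670; Unit 5A $1,060. Sum = $5,300.
Difference $5,310 − $5,300 = +$10 applied to Unit 5A: Unit 5A becomes $1,070.

Unit 3A: $1,180 · Unit G1: $350 · Unit 1B: $2,040 · Unit 2C: $670 · Unit 5A: $1,070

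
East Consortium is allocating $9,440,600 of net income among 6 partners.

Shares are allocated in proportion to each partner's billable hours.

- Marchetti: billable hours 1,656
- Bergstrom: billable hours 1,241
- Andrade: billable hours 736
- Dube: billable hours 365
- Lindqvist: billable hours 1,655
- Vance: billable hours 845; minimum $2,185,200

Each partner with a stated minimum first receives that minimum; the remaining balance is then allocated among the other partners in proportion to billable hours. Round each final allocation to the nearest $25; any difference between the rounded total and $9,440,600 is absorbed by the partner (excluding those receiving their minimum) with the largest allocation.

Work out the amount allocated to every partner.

Minimums first: Vance $2,185,200. Residual $7,255,400.
Residual split over remaining billable hours 5,653: Marchetti 2,125,409.94 → $2,125,400; Bergstrom 1,592,774.00 → $1,592,775; Andrade 944,626.64 → $944,625; Dube 468,462.94 → $468,475; Lindqvist 2,124,126.48 → $2,124,125.

Marchetti: $2,125,400 | Bergstrom: $1,592,775 | Andrade: $944,625 | Dube: $468,475 | Lindqvist: $2,124,125 | Vance: $2,185,200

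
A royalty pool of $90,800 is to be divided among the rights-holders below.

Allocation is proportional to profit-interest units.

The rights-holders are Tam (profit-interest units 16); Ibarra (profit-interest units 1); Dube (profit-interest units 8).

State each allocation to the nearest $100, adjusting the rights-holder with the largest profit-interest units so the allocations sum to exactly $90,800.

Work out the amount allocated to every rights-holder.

Tam: $58,100; Ibarra: $3,600; Dube: $29,100

Profit-interest units total: 16 + 1 + 8 = 25.
Pro-rata amounts: Tam 58,112.00; Ibarra 3,632.00; Dube 29,056.00.
After rounding ($100): Tam $58,100; Ibarra $3,600; Dube $29,100. Sum = $90,800.
No rounding difference to absorb.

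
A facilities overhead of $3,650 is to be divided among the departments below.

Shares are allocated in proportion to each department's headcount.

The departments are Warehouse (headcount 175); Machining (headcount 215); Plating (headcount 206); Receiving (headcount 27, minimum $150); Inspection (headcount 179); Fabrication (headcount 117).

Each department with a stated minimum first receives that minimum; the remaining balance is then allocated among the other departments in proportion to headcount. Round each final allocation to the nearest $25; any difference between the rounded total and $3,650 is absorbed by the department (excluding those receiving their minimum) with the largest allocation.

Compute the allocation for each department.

Fund the minimums — Receiving $150. Residual $3,500.
Residual split over remaining headcount 892: Warehouse 686.66 → $675; Machining 843.61 → $850; Plating 808.30 → $800; Inspection 702.35 → $700; Fabrication 459.08 → $450.
Rounding difference +$25 applied to Machining → $875.

Warehouse: $675 | Machining: $875 | Plating: $800 | Receiving: $150 | Inspection: $700 | Fabrication: $450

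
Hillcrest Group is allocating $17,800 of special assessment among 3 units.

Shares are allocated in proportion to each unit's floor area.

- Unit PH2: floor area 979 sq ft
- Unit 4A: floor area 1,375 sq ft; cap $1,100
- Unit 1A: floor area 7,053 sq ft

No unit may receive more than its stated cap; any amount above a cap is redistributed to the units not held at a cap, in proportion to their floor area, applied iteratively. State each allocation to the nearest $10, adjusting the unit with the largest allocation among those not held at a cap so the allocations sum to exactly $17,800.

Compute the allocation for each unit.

Unit PH2: $2,040 | Unit 4A: $1,100 | Unit 1A: $14,660

Total floor area = 9,407.
Pro-rata shares before constraints: Unit PH2 1,852.47; Unit 4A 2,601.79; Unit 1A 13,345.74.
Cap binds for Unit 4A ($1,100); balance $16,700 reallocated over remaining floor area 8,032.
Shares after redistribution: Unit PH2 2,035.52 → $2,040; Unit 1A 14,664.48 → $14,660.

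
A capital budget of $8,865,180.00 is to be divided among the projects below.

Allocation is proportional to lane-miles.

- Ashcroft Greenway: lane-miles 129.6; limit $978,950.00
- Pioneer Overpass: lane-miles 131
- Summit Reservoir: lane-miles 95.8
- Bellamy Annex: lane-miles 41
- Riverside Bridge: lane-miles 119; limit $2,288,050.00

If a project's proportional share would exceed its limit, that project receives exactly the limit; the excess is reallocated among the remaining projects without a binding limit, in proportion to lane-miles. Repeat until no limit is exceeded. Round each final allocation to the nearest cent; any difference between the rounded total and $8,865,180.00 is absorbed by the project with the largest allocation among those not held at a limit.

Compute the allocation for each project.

Sum of lane-miles: 516.4.
Proportional shares (ignoring caps): Ashcroft Greenway 2,224,878.6367; Pioneer Overpass 2,248,912.8195; Summit Reservoir 1,644,624.7947; Bellamy Annex 703,858.2107; Riverside Bridge 2,042,905.5383.
Capped: Ashcroft Greenway ($978,950.00); residual $7,886,230.00 reallocated over remaining lane-miles 386.8.
Capped: Riverside Bridge ($2,288,050.00); residual $5,598,180.00 reallocated over remaining lane-miles 267.8.
Redistributed shares: Pioneer Overpass 2,738,467.4384 → $2,738,467.44; Summit Reservoir 2,002,634.9664 → $2,002,634.97; Bellamy Annex 857,077.5952 → $857,077.60.
Rounding difference −$0.01 applied to Pioneer Overpass → $2,738,467.43.

Ashcroft Greenway: $978,950.00 · Pioneer Overpass: $2,738,467.43 · Summit Reservoir: $2,002,634.97 · Bellamy Annex: $857,077.60 · Riverside Bridge: $2,288,050.00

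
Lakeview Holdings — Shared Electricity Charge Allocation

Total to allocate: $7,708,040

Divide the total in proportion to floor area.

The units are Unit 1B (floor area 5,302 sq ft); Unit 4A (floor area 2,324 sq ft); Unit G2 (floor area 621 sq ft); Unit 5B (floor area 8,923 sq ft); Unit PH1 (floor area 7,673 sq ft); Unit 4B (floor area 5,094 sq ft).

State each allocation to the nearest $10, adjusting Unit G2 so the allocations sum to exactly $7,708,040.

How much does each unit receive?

Total floor area = 29,937.
Proportional shares: Unit 1B 5,302/29,937 × $7,708,040 = 1,365,134.38; Unit 4A 2,324/29,937 × $7,708,040 = 598,372.75; Unit G2 621/29,937 × $7,708,040 = 159,892.20; Unit 5B 8,923/29,937 × $7,708,040 = 2,297,452.68; Unit PH1 7,673/29,937 × $7,708,040 = 1,975,608.48; Unit 4B 5,094/29,937 × $7,708,040 = 1,311,579.51.
At nearest $10: Unit 1B $1,365,130; Unit 4A $598,370; Unit G2 $159,890; Unit 5B $2,297,450; Unit PH1 $1,975,610; Unit 4B $1,311,580. Sum = $7,708,030.
Difference $7,708,040 − $7,708,030 = +$10 applied to Unit G2: Unit G2 becomes $159,900.

Unit 1B: $1,365,130 · Unit 4A: $598,370 · Unit G2: $159,900 · Unit 5B: $2,297,450 · Unit PH1: $1,975,610 · Unit 4B: $1,311,580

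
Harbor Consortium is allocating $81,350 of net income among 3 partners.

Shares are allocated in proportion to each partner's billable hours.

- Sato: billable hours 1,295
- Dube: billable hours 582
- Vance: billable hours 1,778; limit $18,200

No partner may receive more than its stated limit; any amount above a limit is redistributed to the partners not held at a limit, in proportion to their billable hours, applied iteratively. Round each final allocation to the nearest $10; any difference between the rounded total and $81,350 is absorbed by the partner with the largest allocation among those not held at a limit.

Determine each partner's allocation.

Sato: $43,570 · Dube: $19,580 · Vance: $18,200

Total billable hours = 3,655.
Pro-rata shares before constraints: Sato 28,823.05; Dube 12,953.68; Vance 39,573.27.
Capped: Vance ($18,200); balance $63,150 reallocated over remaining billable hours 1,877.
Shares after redistribution: Sato 43,569.13 → $43,570; Dube 19,580.87 → $19,580.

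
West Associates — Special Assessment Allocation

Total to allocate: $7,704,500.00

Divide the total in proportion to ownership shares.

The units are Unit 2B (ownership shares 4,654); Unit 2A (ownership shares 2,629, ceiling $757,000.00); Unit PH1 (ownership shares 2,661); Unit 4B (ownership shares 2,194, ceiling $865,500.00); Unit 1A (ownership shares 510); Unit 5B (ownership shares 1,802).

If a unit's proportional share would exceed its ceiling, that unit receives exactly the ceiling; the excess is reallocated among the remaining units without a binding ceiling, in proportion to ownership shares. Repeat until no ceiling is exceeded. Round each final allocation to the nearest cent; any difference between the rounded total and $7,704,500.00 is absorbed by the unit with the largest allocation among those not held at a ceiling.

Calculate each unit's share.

Ownership shares total: 14,450.
Pro-rata shares before constraints: Unit 2B 2,481,435.5017; Unit 2A 1,401,739.1349; Unit PH1 1,418,801.0035; Unit 4B 1,169,804.3599; Unit 1A 271,923.5294; Unit 5B 960,796.4706.
Held at cap: Unit 2A ($757,000.00), Unit 4B ($865,500.00); remaining pool $6,082,000.00 reallocated over remaining ownership shares 9,627.
Remaining shares: Unit 2B 2,940,233.5099 → $2,940,233.51; Unit PH1 1,681,126.2075 → $1,681,126.21; Unit 1A 322,200.0623 → $322,200.06; Unit 5B 1,138,440.2202 → $1,138,440.22.

Unit 2B: $2,940,233.51 | Unit 2A: $757,000.00 | Unit PH1: $1,681,126.21 | Unit 4B: $865,500.00 | Unit 1A: $322,200.06 | Unit 5B: $1,138,440.22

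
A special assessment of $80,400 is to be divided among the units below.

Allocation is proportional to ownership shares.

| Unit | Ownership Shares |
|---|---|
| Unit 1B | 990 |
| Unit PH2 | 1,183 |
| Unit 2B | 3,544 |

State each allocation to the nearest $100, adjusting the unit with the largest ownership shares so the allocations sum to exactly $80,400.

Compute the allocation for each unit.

Combined ownership shares = 5,717.
Unrounded shares: Unit 1B 990/5,717 × $80,400 = 13,922.69; Unit PH2 1,183/5,717 × $80,400 = 16,636.91; Unit 2B 3,544/5,717 × $80,400 = 49,840.41.
Rounded to nearest $100: Unit 1B $13,900; Unit PH2 $16,600; Unit 2B $49,800. Sum = $80,300.
Difference $80,400 − $80,300 = +$100 applied to largest ownership shares (Unit 2B): Unit 2B becomes $49,900.

Unit 1B: $13,900; Unit PH2: $16,600; Unit 2B: $49,900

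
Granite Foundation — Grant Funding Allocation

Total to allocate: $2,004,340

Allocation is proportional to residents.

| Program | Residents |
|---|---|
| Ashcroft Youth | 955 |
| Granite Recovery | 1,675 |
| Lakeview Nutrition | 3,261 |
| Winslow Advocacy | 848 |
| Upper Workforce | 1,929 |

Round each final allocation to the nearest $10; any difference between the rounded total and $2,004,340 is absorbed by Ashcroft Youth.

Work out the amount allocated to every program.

Ashcroft Youth: $220,820 | Granite Recovery: $387,320 | Lakeview Nutrition: $754,060 | Winslow Advocacy: $196,090 | Upper Workforce: $446,050

Combined residents = 8,668.
Raw shares: Ashcroft Youth 955/8,668 × $2,004,340 = 220,828.88; Granite Recovery 1,675/8,668 × $2,004,340 = 387,317.66; Lakeview Nutrition 3,261/8,668 × $2,004,340 = 754,055.46; Winslow Advocacy 848/8,668 × $2,004,340 = 196,086.79; Upper Workforce 1,929/8,668 × $2,004,340 = 446,051.21.
At nearest $10: Ashcroft Youth $220,830; Granite Recovery $387,320; Lakeview Nutrition $754,060; Winslow Advocacy $196,090; Upper Workforce $446,050. Sum = $2,004,350.
Difference $2,004,340 − $2,004,350 = −$10 applied to Ashcroft Youth: Ashcroft Youth becomes $220,820.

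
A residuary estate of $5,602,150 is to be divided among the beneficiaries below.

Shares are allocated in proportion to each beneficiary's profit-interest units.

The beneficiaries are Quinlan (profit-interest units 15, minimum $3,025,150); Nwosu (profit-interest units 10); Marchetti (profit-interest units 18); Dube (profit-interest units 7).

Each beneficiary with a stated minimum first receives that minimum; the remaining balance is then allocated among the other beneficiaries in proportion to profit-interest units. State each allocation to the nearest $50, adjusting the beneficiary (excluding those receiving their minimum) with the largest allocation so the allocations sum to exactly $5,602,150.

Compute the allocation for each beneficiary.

Guaranteed amounts: Quinlan $3,025,150. Remaining pool $2,577,000.
Remaining pool split over remaining profit-interest units 35: Nwosu 736,285.71 → $736,300; Marchetti 1,325,314.29 → $1,325,300; Dube 515,400.00 → $515,400.

Quinlan: $3,025,150 | Nwosu: $736,300 | Marchetti: $1,325,300 | Dube: $515,400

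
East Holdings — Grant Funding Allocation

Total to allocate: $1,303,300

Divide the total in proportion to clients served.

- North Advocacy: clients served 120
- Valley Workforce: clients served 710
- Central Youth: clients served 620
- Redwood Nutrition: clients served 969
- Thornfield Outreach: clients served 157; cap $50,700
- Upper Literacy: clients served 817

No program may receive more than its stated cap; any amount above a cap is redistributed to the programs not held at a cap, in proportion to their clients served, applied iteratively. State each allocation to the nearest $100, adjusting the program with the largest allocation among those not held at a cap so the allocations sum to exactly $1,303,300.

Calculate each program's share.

North Advocacy: $46,400 | Valley Workforce: $274,800 | Central Youth: $240,000 | Redwood Nutrition: $375,200 | Thornfield Outreach: $50,700 | Upper Literacy: $316,200

Sum of clients served: 3,393.
Pro-rata shares before constraints: North Advocacy 46,093.72; Valley Workforce 272,721.19; Central Youth 238,150.90; Redwood Nutrition 372,206.81; Thornfield Outreach 60,305.95; Upper Literacy 313,821.43.
Held at cap: Thornfield Outreach ($50,700); residual $1,252,600 reallocated over remaining clients served 3,236.
Redistributed shares: North Advocacy 46,449.94 → $46,400; Valley Workforce 274,828.80 → $274,800; Central Youth 239,991.35 → $240,000; Redwood Nutrition 375,083.25 → $375,100; Upper Literacy 316,246.66 → $316,200.
Rounding difference +$100 applied to Redwood Nutrition → $375,200.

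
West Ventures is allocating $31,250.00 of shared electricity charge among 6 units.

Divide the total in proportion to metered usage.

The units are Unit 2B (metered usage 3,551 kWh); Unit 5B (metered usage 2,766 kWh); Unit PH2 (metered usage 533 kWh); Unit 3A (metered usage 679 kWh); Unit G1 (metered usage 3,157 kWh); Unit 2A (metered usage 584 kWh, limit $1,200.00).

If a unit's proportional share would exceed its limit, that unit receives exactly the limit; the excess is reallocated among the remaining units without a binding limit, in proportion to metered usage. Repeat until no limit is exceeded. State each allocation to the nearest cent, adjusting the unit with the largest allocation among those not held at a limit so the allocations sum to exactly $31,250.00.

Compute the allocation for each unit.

Metered usage total: 11,270.
Pro-rata shares before constraints: Unit 2B 9,846.3842; Unit 5B 7,669.6983; Unit PH2 1,477.9281; Unit 3A 1,882.7640; Unit G1 8,753.8820; Unit 2A 1,619.3434.
Capped: Unit 2A ($1,200.00); residual $30,050.00 reallocated over remaining metered usage 10,686.
Redistributed shares: Unit 2B 9,985.7337 → $9,985.73; Unit 5B 7,778.2426 → $7,778.24; Unit PH2 1,498.8443 → $1,498.84; Unit 3A 1,909.4095 → $1,909.41; Unit G1 8,877.7700 → $8,877.77.
Rounding difference +$0.01 applied to Unit 2B → $9,985.74.

Unit 2B: $9,985.74 | Unit 5B: $7,778.24 | Unit PH2: $1,498.84 | Unit 3A: $1,909.41 | Unit G1: $8,877.77 | Unit 2A: $1,200.00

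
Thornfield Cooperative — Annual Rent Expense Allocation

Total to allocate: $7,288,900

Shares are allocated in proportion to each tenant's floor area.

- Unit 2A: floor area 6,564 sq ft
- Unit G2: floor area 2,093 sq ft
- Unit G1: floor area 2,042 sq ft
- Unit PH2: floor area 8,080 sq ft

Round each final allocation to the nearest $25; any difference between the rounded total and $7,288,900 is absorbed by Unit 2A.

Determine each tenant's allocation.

Combined floor area = 18,779.
Pro-rata amounts: Unit 2A 6,564/18,779 × $7,288,900 = 2,547,757.58; Unit G2 2,093/18,779 × $7,288,900 = 812,379.13; Unit G1 2,042/18,779 × $7,288,900 = 792,583.94; Unit PH2 8,080/18,779 × $7,288,900 = 3,136,179.35.
After rounding ($25): Unit 2A $2,547,750; Unit G2 $812,375; Unit G1 $792,575; Unit PH2 $3,136,175. Sum = $7,288,875.
Difference $7,288,900 − $7,288,875 = +$25 applied to Unit 2A: Unit 2A becomes $2,547,775.

Unit 2A: $2,547,775 · Unit G2: $812,375 · Unit G1: $792,575 · Unit PH2: $3,136,175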